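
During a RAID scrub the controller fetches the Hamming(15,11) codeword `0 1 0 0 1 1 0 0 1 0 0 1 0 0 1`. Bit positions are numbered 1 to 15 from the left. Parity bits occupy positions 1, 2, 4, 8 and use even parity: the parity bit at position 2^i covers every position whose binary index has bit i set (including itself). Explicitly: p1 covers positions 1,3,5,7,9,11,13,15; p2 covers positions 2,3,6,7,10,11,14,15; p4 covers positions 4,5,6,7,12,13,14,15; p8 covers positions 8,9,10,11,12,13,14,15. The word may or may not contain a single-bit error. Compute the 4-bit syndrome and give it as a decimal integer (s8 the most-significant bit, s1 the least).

11

s1: b1⊕b3⊕b5⊕b7⊕b9⊕b11⊕b13⊕b15 = 0⊕0⊕1⊕0⊕1⊕0⊕0⊕1 = 1
s2: b2⊕b3⊕b6⊕b7⊕b10⊕b11⊕b14⊕b15 = 1⊕0⊕1⊕0⊕0⊕0⊕0⊕1 = 1
s4: b4⊕b5⊕b6⊕b7⊕b12⊕b13⊕b14⊕b15 = 0⊕1⊕1⊕0⊕1⊕0⊕0⊕1 = 0
s8: b8⊕b9⊕b10⊕b11⊕b12⊕b13⊕b14⊕b15 = 0⊕1⊕0⊕0⊕1⊕0⊕0⊕1 = 1
Syndrome (s8...s1) = 1011 → position 11.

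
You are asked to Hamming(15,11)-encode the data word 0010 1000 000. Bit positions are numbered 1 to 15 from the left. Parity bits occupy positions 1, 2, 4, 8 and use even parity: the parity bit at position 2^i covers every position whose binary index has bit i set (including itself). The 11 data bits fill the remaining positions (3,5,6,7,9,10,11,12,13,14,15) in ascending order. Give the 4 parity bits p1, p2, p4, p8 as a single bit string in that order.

1111

Place data bits at non-power-of-two positions: b3=0, b5=0, b6=1, b7=0, b9=1, b10=0, b11=0, b12=0, b13=0, b14=0, b15=0.
p1 = XOR of data positions {3,5,7,9,11,13,15} = 0⊕0⊕0⊕1⊕0⊕0⊕0 = 1
p2 = XOR of data positions {3,6,7,10,11,14,15} = 0⊕1⊕0⊕0⊕0⊕0⊕0 = 1
p4 = XOR of data positions {5,6,7,12,13,14,15} = 0⊕1⊕0⊕0⊕0⊕0⊕0 = 1
p8 = XOR of data positions {9,10,11,12,13,14,15} = 1⊕0⊕0⊕0⊕0⊕0⊕0 = 1
Parity bits p1,p2,p4,p8 = 1111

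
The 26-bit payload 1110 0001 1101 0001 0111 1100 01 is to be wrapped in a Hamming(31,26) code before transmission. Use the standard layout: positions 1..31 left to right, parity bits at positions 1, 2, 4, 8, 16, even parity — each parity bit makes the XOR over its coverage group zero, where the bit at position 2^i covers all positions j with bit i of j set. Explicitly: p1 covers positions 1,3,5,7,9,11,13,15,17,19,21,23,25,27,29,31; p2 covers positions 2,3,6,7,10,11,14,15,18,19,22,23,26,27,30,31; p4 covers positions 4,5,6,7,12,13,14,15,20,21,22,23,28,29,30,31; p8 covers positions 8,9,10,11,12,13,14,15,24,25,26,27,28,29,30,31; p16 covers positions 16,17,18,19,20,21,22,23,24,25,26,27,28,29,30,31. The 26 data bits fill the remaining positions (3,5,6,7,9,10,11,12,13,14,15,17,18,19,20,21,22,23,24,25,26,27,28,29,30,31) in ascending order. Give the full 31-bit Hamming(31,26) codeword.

1110110000011100100010111110001

Place data bits at non-power-of-two positions: b3=1, b5=1, b6=1, b7=0, b9=0, b10=0, b11=0, b12=1, b13=1, b14=1, b15=0, b17=1, b18=0, b19=0, b20=0, b21=1, b22=0, b23=1, b24=1, b25=1, b26=1, b27=1, b28=0, b29=0, b30=0, b31=1.
p1 = XOR of data positions {3,5,7,9,11,13,15,17,19,21,23,25,27,29,31} = 1⊕1⊕0⊕0⊕0⊕1⊕0⊕1⊕0⊕1⊕1⊕1⊕1⊕0⊕1 = 1
p2 = XOR of data positions {3,6,7,10,11,14,15,18,19,22,23,26,27,30,31} = 1⊕1⊕0⊕0⊕0⊕1⊕0⊕0⊕0⊕0⊕1⊕1⊕1⊕0⊕1 = 1
p4 = XOR of data positions {5,6,7,12,13,14,15,20,21,22,23,28,29,30,31} = 1⊕1⊕0⊕1⊕1⊕1⊕0⊕0⊕1⊕0⊕1⊕0⊕0⊕0⊕1 = 0
p8 = XOR of data positions {9,10,11,12,13,14,15,24,25,26,27,28,29,30,31} = 0⊕0⊕0⊕1⊕1⊕1⊕0⊕1⊕1⊕1⊕1⊕0⊕0⊕0⊕1 = 0
p16 = XOR of data positions {17,18,19,20,21,22,23,24,25,26,27,28,29,30,31} = 1⊕0⊕0⊕0⊕1⊕0⊕1⊕1⊕1⊕1⊕1⊕0⊕0⊕0⊕1 = 0
Codeword b1..b31 = 1110110000011100100010111110001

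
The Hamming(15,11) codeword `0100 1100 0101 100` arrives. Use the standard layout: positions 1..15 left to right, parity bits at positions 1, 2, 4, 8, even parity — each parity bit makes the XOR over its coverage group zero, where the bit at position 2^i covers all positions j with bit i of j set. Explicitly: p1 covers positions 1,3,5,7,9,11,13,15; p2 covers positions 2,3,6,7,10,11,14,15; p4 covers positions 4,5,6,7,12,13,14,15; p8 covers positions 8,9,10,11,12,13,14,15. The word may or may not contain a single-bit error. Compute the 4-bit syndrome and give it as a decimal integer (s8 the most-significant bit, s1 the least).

s1: b1⊕b3⊕b5⊕b7⊕b9⊕b11⊕b13⊕b15 = 0⊕0⊕1⊕0⊕0⊕0⊕1⊕0 = 0
s2: b2⊕b3⊕b6⊕b7⊕b10⊕b11⊕b14⊕b15 = 1⊕0⊕1⊕0⊕1⊕0⊕0⊕0 = 1
s4: b4⊕b5⊕b6⊕b7⊕b12⊕b13⊕b14⊕b15 = 0⊕1⊕1⊕0⊕1⊕1⊕0⊕0 = 0
s8: b8⊕b9⊕b10⊕b11⊕b12⊕b13⊕b14⊕b15 = 0⊕0⊕1⊕0⊕1⊕1⊕0⊕0 = 1
Syndrome (s8...s1) = 1010 → position 10.

10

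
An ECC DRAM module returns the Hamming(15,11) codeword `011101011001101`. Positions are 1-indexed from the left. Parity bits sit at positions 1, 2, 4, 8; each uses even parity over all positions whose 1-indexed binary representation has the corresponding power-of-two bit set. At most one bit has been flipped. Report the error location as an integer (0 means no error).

s1: b1⊕b3⊕b5⊕b7⊕b9⊕b11⊕b13⊕b15 = 0⊕1⊕0⊕0⊕1⊕0⊕1⊕1 = 0
s2: b2⊕b3⊕b6⊕b7⊕b10⊕b11⊕b14⊕b15 = 1⊕1⊕1⊕0⊕0⊕0⊕0⊕1 = 0
s4: b4⊕b5⊕b6⊕b7⊕b12⊕b13⊕b14⊕b15 = 1⊕0⊕1⊕0⊕1⊕1⊕0⊕1 = 1
s8: b8⊕b9⊕b10⊕b11⊕b12⊕b13⊕b14⊕b15 = 1⊕1⊕0⊕0⊕1⊕1⊕0⊕1 = 1
Syndrome (s8...s1) = 1100 → position 12.

12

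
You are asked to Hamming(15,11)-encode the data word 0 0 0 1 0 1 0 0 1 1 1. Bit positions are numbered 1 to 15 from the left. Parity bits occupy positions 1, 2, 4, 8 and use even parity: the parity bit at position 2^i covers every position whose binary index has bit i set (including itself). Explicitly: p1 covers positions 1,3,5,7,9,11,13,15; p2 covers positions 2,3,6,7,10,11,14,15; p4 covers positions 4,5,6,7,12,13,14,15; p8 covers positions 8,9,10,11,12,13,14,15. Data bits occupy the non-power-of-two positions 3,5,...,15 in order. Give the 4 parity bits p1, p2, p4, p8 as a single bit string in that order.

1000

Place data bits at non-power-of-two positions: b3=0, b5=0, b6=0, b7=1, b9=0, b10=1, b11=0, b12=0, b13=1, b14=1, b15=1.
p1 = XOR of data positions {3,5,7,9,11,13,15} = 0⊕0⊕1⊕0⊕0⊕1⊕1 = 1
p2 = XOR of data positions {3,6,7,10,11,14,15} = 0⊕0⊕1⊕1⊕0⊕1⊕1 = 0
p4 = XOR of data positions {5,6,7,12,13,14,15} = 0⊕0⊕1⊕0⊕1⊕1⊕1 = 0
p8 = XOR of data positions {9,10,11,12,13,14,15} = 0⊕1⊕0⊕0⊕1⊕1⊕1 = 0
Parity bits p1,p2,p4,p8 = 1000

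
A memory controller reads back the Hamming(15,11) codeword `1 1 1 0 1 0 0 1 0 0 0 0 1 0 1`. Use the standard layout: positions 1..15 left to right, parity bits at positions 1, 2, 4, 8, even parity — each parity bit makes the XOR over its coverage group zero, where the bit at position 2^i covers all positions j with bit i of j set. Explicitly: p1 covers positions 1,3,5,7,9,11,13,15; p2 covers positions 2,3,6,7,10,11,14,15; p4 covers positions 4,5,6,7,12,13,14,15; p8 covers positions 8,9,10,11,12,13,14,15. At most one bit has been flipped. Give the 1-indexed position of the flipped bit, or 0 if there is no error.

s1: b1⊕b3⊕b5⊕b7⊕b9⊕b11⊕b13⊕b15 = 1⊕1⊕1⊕0⊕0⊕0⊕1⊕1 = 1
s2: b2⊕b3⊕b6⊕b7⊕b10⊕b11⊕b14⊕b15 = 1⊕1⊕0⊕0⊕0⊕0⊕0⊕1 = 1
s4: b4⊕b5⊕b6⊕b7⊕b12⊕b13⊕b14⊕b15 = 0⊕1⊕0⊕0⊕0⊕1⊕0⊕1 = 1
s8: b8⊕b9⊕b10⊕b11⊕b12⊕b13⊕b14⊕b15 = 1⊕0⊕0⊕0⊕0⊕1⊕0⊕1 = 1
Syndrome (s8...s1) = 1111 → position 15.

15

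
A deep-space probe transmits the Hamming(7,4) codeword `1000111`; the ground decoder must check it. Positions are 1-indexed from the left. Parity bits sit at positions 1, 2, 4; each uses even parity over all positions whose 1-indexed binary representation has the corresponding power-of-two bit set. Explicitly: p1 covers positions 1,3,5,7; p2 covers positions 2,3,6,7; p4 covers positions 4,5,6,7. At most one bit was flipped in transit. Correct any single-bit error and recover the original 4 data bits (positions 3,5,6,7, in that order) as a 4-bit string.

s1: b1⊕b3⊕b5⊕b7 = 1⊕0⊕1⊕1 = 1
s2: b2⊕b3⊕b6⊕b7 = 0⊕0⊕1⊕1 = 0
s4: b4⊕b5⊕b6⊕b7 = 0⊕1⊕1⊕1 = 1
Syndrome (s4...s1) = 101 → position 5.
Flip bit 5: corrected codeword = 1000011
Data bits at positions 3,5,6,7: 0011

0011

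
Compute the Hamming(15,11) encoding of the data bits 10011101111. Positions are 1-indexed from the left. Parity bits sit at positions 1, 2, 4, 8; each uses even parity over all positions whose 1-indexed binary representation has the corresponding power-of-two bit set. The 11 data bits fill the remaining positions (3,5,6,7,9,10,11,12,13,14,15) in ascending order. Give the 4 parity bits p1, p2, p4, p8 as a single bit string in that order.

1110

Place data bits at non-power-of-two positions: b3=1, b5=0, b6=0, b7=1, b9=1, b10=1, b11=0, b12=1, b13=1, b14=1, b15=1.
p1 = XOR of data positions {3,5,7,9,11,13,15} = 1⊕0⊕1⊕1⊕0⊕1⊕1 = 1
p2 = XOR of data positions {3,6,7,10,11,14,15} = 1⊕0⊕1⊕1⊕0⊕1⊕1 = 1
p4 = XOR of data positions {5,6,7,12,13,14,15} = 0⊕0⊕1⊕1⊕1⊕1⊕1 = 1
p8 = XOR of data positions {9,10,11,12,13,14,15} = 1⊕1⊕0⊕1⊕1⊕1⊕1 = 0
Parity bits p1,p2,p4,p8 = 1110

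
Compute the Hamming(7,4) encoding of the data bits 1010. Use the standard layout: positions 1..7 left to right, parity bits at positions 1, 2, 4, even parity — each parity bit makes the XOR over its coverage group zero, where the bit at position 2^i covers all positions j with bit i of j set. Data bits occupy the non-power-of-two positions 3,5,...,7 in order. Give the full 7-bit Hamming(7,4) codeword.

1011010

Place data bits at non-power-of-two positions: b3=1, b5=0, b6=1, b7=0.
p1 = XOR of data positions {3,5,7} = 1⊕0⊕0 = 1
p2 = XOR of data positions {3,6,7} = 1⊕1⊕0 = 0
p4 = XOR of data positions {5,6,7} = 0⊕1⊕0 = 1
Codeword b1..b7 = 1011010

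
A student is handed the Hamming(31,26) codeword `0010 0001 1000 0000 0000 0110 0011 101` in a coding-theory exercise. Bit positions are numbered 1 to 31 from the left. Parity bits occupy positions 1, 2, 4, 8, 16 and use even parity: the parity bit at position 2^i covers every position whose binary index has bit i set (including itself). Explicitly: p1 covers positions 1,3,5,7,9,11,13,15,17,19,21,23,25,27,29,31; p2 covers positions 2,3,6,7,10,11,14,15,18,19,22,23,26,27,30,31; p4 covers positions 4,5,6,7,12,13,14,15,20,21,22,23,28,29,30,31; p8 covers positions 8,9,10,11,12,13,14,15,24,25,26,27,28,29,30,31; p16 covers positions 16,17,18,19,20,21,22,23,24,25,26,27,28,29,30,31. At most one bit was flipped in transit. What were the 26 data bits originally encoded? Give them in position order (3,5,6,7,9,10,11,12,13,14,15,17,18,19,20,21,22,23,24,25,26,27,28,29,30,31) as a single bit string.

s1: b1⊕b3⊕b5⊕b7⊕b9⊕b11⊕b13⊕b15⊕b17⊕b19⊕b21⊕b23⊕b25⊕b27⊕b29⊕b31 = 0⊕1⊕0⊕0⊕1⊕0⊕0⊕0⊕0⊕0⊕0⊕1⊕0⊕1⊕1⊕1 = 0
s2: b2⊕b3⊕b6⊕b7⊕b10⊕b11⊕b14⊕b15⊕b18⊕b19⊕b22⊕b23⊕b26⊕b27⊕b30⊕b31 = 0⊕1⊕0⊕0⊕0⊕0⊕0⊕0⊕0⊕0⊕1⊕1⊕0⊕1⊕0⊕1 = 1
s4: b4⊕b5⊕b6⊕b7⊕b12⊕b13⊕b14⊕b15⊕b20⊕b21⊕b22⊕b23⊕b28⊕b29⊕b30⊕b31 = 0⊕0⊕0⊕0⊕0⊕0⊕0⊕0⊕0⊕0⊕1⊕1⊕1⊕1⊕0⊕1 = 1
s8: b8⊕b9⊕b10⊕b11⊕b12⊕b13⊕b14⊕b15⊕b24⊕b25⊕b26⊕b27⊕b28⊕b29⊕b30⊕b31 = 1⊕1⊕0⊕0⊕0⊕0⊕0⊕0⊕0⊕0⊕0⊕1⊕1⊕1⊕0⊕1 = 0
s16: b16⊕b17⊕b18⊕b19⊕b20⊕b21⊕b22⊕b23⊕b24⊕b25⊕b26⊕b27⊕b28⊕b29⊕b30⊕b31 = 0⊕0⊕0⊕0⊕0⊕0⊕1⊕1⊕0⊕0⊕0⊕1⊕1⊕1⊕0⊕1 = 0
Syndrome (s16...s1) = 00110 → position 6.
Flip bit 6: corrected codeword = 0010010110000000000001100011101
Data bits at positions 3,5,6,7,9,10,11,12,13,14,15,17,18,19,20,21,22,23,24,25,26,27,28,29,30,31: 10101000000000001100011101

10101000000000001100011101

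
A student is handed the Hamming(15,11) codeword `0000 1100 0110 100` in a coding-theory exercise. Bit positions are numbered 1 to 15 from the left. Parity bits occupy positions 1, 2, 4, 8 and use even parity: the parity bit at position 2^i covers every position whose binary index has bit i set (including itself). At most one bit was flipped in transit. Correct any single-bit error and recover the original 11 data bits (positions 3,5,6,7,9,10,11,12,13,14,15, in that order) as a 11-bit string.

01100110101

s1: b1⊕b3⊕b5⊕b7⊕b9⊕b11⊕b13⊕b15 = 0⊕0⊕1⊕0⊕0⊕1⊕1⊕0 = 1
s2: b2⊕b3⊕b6⊕b7⊕b10⊕b11⊕b14⊕b15 = 0⊕0⊕1⊕0⊕1⊕1⊕0⊕0 = 1
s4: b4⊕b5⊕b6⊕b7⊕b12⊕b13⊕b14⊕b15 = 0⊕1⊕1⊕0⊕0⊕1⊕0⊕0 = 1
s8: b8⊕b9⊕b10⊕b11⊕b12⊕b13⊕b14⊕b15 = 0⊕0⊕1⊕1⊕0⊕1⊕0⊕0 = 1
Syndrome (s8...s1) = 1111 → position 15.
Flip bit 15: corrected codeword = 000011000110101
Data bits at positions 3,5,6,7,9,10,11,12,13,14,15: 01100110101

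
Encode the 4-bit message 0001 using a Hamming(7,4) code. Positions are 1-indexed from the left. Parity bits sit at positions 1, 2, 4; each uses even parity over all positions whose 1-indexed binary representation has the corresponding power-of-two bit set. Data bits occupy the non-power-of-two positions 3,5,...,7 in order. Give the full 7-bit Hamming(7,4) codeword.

1101001

Place data bits at non-power-of-two positions: b3=0, b5=0, b6=0, b7=1.
p1 = XOR of data positions {3,5,7} = 0⊕0⊕1 = 1
p2 = XOR of data positions {3,6,7} = 0⊕0⊕1 = 1
p4 = XOR of data positions {5,6,7} = 0⊕0⊕1 = 1
Codeword b1..b7 = 1101001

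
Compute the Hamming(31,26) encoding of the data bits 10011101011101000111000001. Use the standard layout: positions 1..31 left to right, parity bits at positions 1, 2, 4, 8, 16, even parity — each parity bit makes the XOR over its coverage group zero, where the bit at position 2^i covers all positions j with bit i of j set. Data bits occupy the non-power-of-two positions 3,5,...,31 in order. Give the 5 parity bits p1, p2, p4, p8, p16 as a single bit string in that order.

Place data bits at non-power-of-two positions: b3=1, b5=0, b6=0, b7=1, b9=1, b10=1, b11=0, b12=1, b13=0, b14=1, b15=1, b17=1, b18=0, b19=1, b20=0, b21=0, b22=0, b23=1, b24=1, b25=1, b26=0, b27=0, b28=0, b29=0, b30=0, b31=1.
p1 = XOR of data positions {3,5,7,9,11,13,15,17,19,21,23,25,27,29,31} = 1⊕0⊕1⊕1⊕0⊕0⊕1⊕1⊕1⊕0⊕1⊕1⊕0⊕0⊕1 = 1
p2 = XOR of data positions {3,6,7,10,11,14,15,18,19,22,23,26,27,30,31} = 1⊕0⊕1⊕1⊕0⊕1⊕1⊕0⊕1⊕0⊕1⊕0⊕0⊕0⊕1 = 0
p4 = XOR of data positions {5,6,7,12,13,14,15,20,21,22,23,28,29,30,31} = 0⊕0⊕1⊕1⊕0⊕1⊕1⊕0⊕0⊕0⊕1⊕0⊕0⊕0⊕1 = 0
p8 = XOR of data positions {9,10,11,12,13,14,15,24,25,26,27,28,29,30,31} = 1⊕1⊕0⊕1⊕0⊕1⊕1⊕1⊕1⊕0⊕0⊕0⊕0⊕0⊕1 = 0
p16 = XOR of data positions {17,18,19,20,21,22,23,24,25,26,27,28,29,30,31} = 1⊕0⊕1⊕0⊕0⊕0⊕1⊕1⊕1⊕0⊕0⊕0⊕0⊕0⊕1 = 0
Parity bits p1,p2,p4,p8,p16 = 10000

10000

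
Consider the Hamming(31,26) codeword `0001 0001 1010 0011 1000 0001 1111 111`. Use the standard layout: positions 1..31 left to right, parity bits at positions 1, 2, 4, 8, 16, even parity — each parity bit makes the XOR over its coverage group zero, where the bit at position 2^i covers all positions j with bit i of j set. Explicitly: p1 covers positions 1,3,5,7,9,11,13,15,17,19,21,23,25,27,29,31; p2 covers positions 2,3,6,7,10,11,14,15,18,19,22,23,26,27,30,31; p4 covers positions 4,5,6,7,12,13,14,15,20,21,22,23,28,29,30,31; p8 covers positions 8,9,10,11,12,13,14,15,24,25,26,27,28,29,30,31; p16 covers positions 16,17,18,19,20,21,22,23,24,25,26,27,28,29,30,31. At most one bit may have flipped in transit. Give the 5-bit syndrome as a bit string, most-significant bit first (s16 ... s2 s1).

00000

s1: b1⊕b3⊕b5⊕b7⊕b9⊕b11⊕b13⊕b15⊕b17⊕b19⊕b21⊕b23⊕b25⊕b27⊕b29⊕b31 = 0⊕0⊕0⊕0⊕1⊕1⊕0⊕1⊕1⊕0⊕0⊕0⊕1⊕1⊕1⊕1 = 0
s2: b2⊕b3⊕b6⊕b7⊕b10⊕b11⊕b14⊕b15⊕b18⊕b19⊕b22⊕b23⊕b26⊕b27⊕b30⊕b31 = 0⊕0⊕0⊕0⊕0⊕1⊕0⊕1⊕0⊕0⊕0⊕0⊕1⊕1⊕1⊕1 = 0
s4: b4⊕b5⊕b6⊕b7⊕b12⊕b13⊕b14⊕b15⊕b20⊕b21⊕b22⊕b23⊕b28⊕b29⊕b30⊕b31 = 1⊕0⊕0⊕0⊕0⊕0⊕0⊕1⊕0⊕0⊕0⊕0⊕1⊕1⊕1⊕1 = 0
s8: b8⊕b9⊕b10⊕b11⊕b12⊕b13⊕b14⊕b15⊕b24⊕b25⊕b26⊕b27⊕b28⊕b29⊕b30⊕b31 = 1⊕1⊕0⊕1⊕0⊕0⊕0⊕1⊕1⊕1⊕1⊕1⊕1⊕1⊕1⊕1 = 0
s16: b16⊕b17⊕b18⊕b19⊕b20⊕b21⊕b22⊕b23⊕b24⊕b25⊕b26⊕b27⊕b28⊕b29⊕b30⊕b31 = 1⊕1⊕0⊕0⊕0⊕0⊕0⊕0⊕1⊕1⊕1⊕1⊕1⊕1⊕1⊕1 = 0
Syndrome (s16...s1) = 00000 → position 0 (no error).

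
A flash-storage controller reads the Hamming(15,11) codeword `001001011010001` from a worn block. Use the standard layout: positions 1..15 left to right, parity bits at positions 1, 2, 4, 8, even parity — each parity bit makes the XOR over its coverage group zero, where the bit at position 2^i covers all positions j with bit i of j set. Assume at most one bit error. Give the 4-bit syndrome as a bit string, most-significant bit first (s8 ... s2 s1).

s1: b1⊕b3⊕b5⊕b7⊕b9⊕b11⊕b13⊕b15 = 0⊕1⊕0⊕0⊕1⊕1⊕0⊕1 = 0
s2: b2⊕b3⊕b6⊕b7⊕b10⊕b11⊕b14⊕b15 = 0⊕1⊕1⊕0⊕0⊕1⊕0⊕1 = 0
s4: b4⊕b5⊕b6⊕b7⊕b12⊕b13⊕b14⊕b15 = 0⊕0⊕1⊕0⊕0⊕0⊕0⊕1 = 0
s8: b8⊕b9⊕b10⊕b11⊕b12⊕b13⊕b14⊕b15 = 1⊕1⊕0⊕1⊕0⊕0⊕0⊕1 = 0
Syndrome (s8...s1) = 0000 → position 0 (no error).

0000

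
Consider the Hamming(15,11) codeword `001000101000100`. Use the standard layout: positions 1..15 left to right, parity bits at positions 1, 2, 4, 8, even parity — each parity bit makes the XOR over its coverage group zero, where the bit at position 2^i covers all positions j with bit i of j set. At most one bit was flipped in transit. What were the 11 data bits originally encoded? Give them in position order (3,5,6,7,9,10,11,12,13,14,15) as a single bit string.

s1: b1⊕b3⊕b5⊕b7⊕b9⊕b11⊕b13⊕b15 = 0⊕1⊕0⊕1⊕1⊕0⊕1⊕0 = 0
s2: b2⊕b3⊕b6⊕b7⊕b10⊕b11⊕b14⊕b15 = 0⊕1⊕0⊕1⊕0⊕0⊕0⊕0 = 0
s4: b4⊕b5⊕b6⊕b7⊕b12⊕b13⊕b14⊕b15 = 0⊕0⊕0⊕1⊕0⊕1⊕0⊕0 = 0
s8: b8⊕b9⊕b10⊕b11⊕b12⊕b13⊕b14⊕b15 = 0⊕1⊕0⊕0⊕0⊕1⊕0⊕0 = 0
Syndrome (s8...s1) = 0000 → position 0 (no error).
No correction needed.
Data bits at positions 3,5,6,7,9,10,11,12,13,14,15: 10011000100

10011000100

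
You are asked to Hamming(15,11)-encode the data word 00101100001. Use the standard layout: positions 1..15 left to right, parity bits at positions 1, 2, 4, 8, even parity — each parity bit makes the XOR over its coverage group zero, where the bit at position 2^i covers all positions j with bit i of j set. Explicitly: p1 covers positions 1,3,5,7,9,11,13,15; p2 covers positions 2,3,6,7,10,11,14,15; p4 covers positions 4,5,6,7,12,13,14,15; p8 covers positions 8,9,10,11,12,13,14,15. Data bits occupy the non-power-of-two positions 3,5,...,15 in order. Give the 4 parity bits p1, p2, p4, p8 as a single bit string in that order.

0101

Place data bits at non-power-of-two positions: b3=0, b5=0, b6=1, b7=0, b9=1, b10=1, b11=0, b12=0, b13=0, b14=0, b15=1.
p1 = XOR of data positions {3,5,7,9,11,13,15} = 0⊕0⊕0⊕1⊕0⊕0⊕1 = 0
p2 = XOR of data positions {3,6,7,10,11,14,15} = 0⊕1⊕0⊕1⊕0⊕0⊕1 = 1
p4 = XOR of data positions {5,6,7,12,13,14,15} = 0⊕1⊕0⊕0⊕0⊕0⊕1 = 0
p8 = XOR of data positions {9,10,11,12,13,14,15} = 1⊕1⊕0⊕0⊕0⊕0⊕1 = 1
Parity bits p1,p2,p4,p8 = 0101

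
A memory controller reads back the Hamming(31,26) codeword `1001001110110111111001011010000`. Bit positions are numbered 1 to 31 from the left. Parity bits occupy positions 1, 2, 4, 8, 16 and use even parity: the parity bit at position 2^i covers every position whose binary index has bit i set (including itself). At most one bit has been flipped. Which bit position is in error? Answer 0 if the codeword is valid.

s1: b1⊕b3⊕b5⊕b7⊕b9⊕b11⊕b13⊕b15⊕b17⊕b19⊕b21⊕b23⊕b25⊕b27⊕b29⊕b31 = 1⊕0⊕0⊕1⊕1⊕1⊕0⊕1⊕1⊕1⊕0⊕0⊕1⊕1⊕0⊕0 = 1
s2: b2⊕b3⊕b6⊕b7⊕b10⊕b11⊕b14⊕b15⊕b18⊕b19⊕b22⊕b23⊕b26⊕b27⊕b30⊕b31 = 0⊕0⊕0⊕1⊕0⊕1⊕1⊕1⊕1⊕1⊕1⊕0⊕0⊕1⊕0⊕0 = 0
s4: b4⊕b5⊕b6⊕b7⊕b12⊕b13⊕b14⊕b15⊕b20⊕b21⊕b22⊕b23⊕b28⊕b29⊕b30⊕b31 = 1⊕0⊕0⊕1⊕1⊕0⊕1⊕1⊕0⊕0⊕1⊕0⊕0⊕0⊕0⊕0 = 0
s8: b8⊕b9⊕b10⊕b11⊕b12⊕b13⊕b14⊕b15⊕b24⊕b25⊕b26⊕b27⊕b28⊕b29⊕b30⊕b31 = 1⊕1⊕0⊕1⊕1⊕0⊕1⊕1⊕1⊕1⊕0⊕1⊕0⊕0⊕0⊕0 = 1
s16: b16⊕b17⊕b18⊕b19⊕b20⊕b21⊕b22⊕b23⊕b24⊕b25⊕b26⊕b27⊕b28⊕b29⊕b30⊕b31 = 1⊕1⊕1⊕1⊕0⊕0⊕1⊕0⊕1⊕1⊕0⊕1⊕0⊕0⊕0⊕0 = 0
Syndrome (s16...s1) = 01001 → position 9.

9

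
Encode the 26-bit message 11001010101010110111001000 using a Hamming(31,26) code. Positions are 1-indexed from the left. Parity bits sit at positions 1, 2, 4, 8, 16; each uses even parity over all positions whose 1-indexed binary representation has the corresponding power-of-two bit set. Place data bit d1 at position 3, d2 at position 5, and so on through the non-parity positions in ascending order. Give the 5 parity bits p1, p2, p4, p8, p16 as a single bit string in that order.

11111

Place data bits at non-power-of-two positions: b3=1, b5=1, b6=0, b7=0, b9=1, b10=0, b11=1, b12=0, b13=1, b14=0, b15=1, b17=0, b18=1, b19=0, b20=1, b21=1, b22=0, b23=1, b24=1, b25=1, b26=0, b27=0, b28=1, b29=0, b30=0, b31=0.
p1 = XOR of data positions {3,5,7,9,11,13,15,17,19,21,23,25,27,29,31} = 1⊕1⊕0⊕1⊕1⊕1⊕1⊕0⊕0⊕1⊕1⊕1⊕0⊕0⊕0 = 1
p2 = XOR of data positions {3,6,7,10,11,14,15,18,19,22,23,26,27,30,31} = 1⊕0⊕0⊕0⊕1⊕0⊕1⊕1⊕0⊕0⊕1⊕0⊕0⊕0⊕0 = 1
p4 = XOR of data positions {5,6,7,12,13,14,15,20,21,22,23,28,29,30,31} = 1⊕0⊕0⊕0⊕1⊕0⊕1⊕1⊕1⊕0⊕1⊕1⊕0⊕0⊕0 = 1
p8 = XOR of data positions {9,10,11,12,13,14,15,24,25,26,27,28,29,30,31} = 1⊕0⊕1⊕0⊕1⊕0⊕1⊕1⊕1⊕0⊕0⊕1⊕0⊕0⊕0 = 1
p16 = XOR of data positions {17,18,19,20,21,22,23,24,25,26,27,28,29,30,31} = 0⊕1⊕0⊕1⊕1⊕0⊕1⊕1⊕1⊕0⊕0⊕1⊕0⊕0⊕0 = 1
Parity bits p1,p2,p4,p8,p16 = 11111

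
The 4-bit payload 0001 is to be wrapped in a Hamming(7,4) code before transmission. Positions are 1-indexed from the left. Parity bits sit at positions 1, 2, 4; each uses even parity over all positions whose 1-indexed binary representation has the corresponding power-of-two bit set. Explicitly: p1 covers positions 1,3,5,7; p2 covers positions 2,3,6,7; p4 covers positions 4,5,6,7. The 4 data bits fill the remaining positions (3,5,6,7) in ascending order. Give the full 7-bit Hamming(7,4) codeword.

1101001

Place data bits at non-power-of-two positions: b3=0, b5=0, b6=0, b7=1.
p1 = XOR of data positions {3,5,7} = 0⊕0⊕1 = 1
p2 = XOR of data positions {3,6,7} = 0⊕0⊕1 = 1
p4 = XOR of data positions {5,6,7} = 0⊕0⊕1 = 1
Codeword b1..b7 = 1101001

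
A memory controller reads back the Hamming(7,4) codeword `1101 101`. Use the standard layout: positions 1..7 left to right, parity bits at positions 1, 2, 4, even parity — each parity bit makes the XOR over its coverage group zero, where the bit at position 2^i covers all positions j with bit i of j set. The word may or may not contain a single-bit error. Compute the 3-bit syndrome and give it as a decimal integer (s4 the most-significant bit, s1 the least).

s1: b1⊕b3⊕b5⊕b7 = 1⊕0⊕1⊕1 = 1
s2: b2⊕b3⊕b6⊕b7 = 1⊕0⊕0⊕1 = 0
s4: b4⊕b5⊕b6⊕b7 = 1⊕1⊕0⊕1 = 1
Syndrome (s4...s1) = 101 → position 5.

5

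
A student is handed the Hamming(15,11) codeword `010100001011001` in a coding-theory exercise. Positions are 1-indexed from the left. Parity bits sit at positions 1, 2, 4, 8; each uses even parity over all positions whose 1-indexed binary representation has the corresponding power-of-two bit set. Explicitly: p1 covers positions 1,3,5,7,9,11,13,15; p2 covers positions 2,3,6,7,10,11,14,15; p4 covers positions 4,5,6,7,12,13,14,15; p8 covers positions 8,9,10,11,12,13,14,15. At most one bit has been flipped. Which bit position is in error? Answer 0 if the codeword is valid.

7

s1: b1⊕b3⊕b5⊕b7⊕b9⊕b11⊕b13⊕b15 = 0⊕0⊕0⊕0⊕1⊕1⊕0⊕1 = 1
s2: b2⊕b3⊕b6⊕b7⊕b10⊕b11⊕b14⊕b15 = 1⊕0⊕0⊕0⊕0⊕1⊕0⊕1 = 1
s4: b4⊕b5⊕b6⊕b7⊕b12⊕b13⊕b14⊕b15 = 1⊕0⊕0⊕0⊕1⊕0⊕0⊕1 = 1
s8: b8⊕b9⊕b10⊕b11⊕b12⊕b13⊕b14⊕b15 = 0⊕1⊕0⊕1⊕1⊕0⊕0⊕1 = 0
Syndrome (s8...s1) = 0111 → position 7.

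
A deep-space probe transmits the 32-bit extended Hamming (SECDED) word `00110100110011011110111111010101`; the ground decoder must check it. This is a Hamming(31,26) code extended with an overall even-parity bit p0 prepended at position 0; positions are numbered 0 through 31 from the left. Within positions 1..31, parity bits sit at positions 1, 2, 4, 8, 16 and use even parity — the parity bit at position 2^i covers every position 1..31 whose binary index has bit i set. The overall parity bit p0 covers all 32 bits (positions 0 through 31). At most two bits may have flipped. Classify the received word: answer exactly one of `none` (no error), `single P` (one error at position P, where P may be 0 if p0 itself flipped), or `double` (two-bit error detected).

s1: b1⊕b3⊕b5⊕b7⊕b9⊕b11⊕b13⊕b15⊕b17⊕b19⊕b21⊕b23⊕b25⊕b27⊕b29⊕b31 = 0⊕1⊕1⊕0⊕1⊕0⊕1⊕1⊕1⊕0⊕1⊕1⊕1⊕1⊕1⊕1 = 0
s2: b2⊕b3⊕b6⊕b7⊕b10⊕b11⊕b14⊕b15⊕b18⊕b19⊕b22⊕b23⊕b26⊕b27⊕b30⊕b31 = 1⊕1⊕0⊕0⊕0⊕0⊕0⊕1⊕1⊕0⊕1⊕1⊕0⊕1⊕0⊕1 = 0
s4: b4⊕b5⊕b6⊕b7⊕b12⊕b13⊕b14⊕b15⊕b20⊕b21⊕b22⊕b23⊕b28⊕b29⊕b30⊕b31 = 0⊕1⊕0⊕0⊕1⊕1⊕0⊕1⊕1⊕1⊕1⊕1⊕0⊕1⊕0⊕1 = 0
s8: b8⊕b9⊕b10⊕b11⊕b12⊕b13⊕b14⊕b15⊕b24⊕b25⊕b26⊕b27⊕b28⊕b29⊕b30⊕b31 = 1⊕1⊕0⊕0⊕1⊕1⊕0⊕1⊕1⊕1⊕0⊕1⊕0⊕1⊕0⊕1 = 0
s16: b16⊕b17⊕b18⊕b19⊕b20⊕b21⊕b22⊕b23⊕b24⊕b25⊕b26⊕b27⊕b28⊕b29⊕b30⊕b31 = 1⊕1⊕1⊕0⊕1⊕1⊕1⊕1⊕1⊕1⊕0⊕1⊕0⊕1⊕0⊕1 = 0
Syndrome (s16...s1) = 00000 → position 0 (no error).
Overall parity (XOR of all 32 bits, including p0): 0⊕0⊕1⊕1⊕0⊕1⊕0⊕0⊕1⊕1⊕0⊕0⊕1⊕1⊕0⊕1⊕1⊕1⊕1⊕0⊕1⊕1⊕1⊕1⊕1⊕1⊕0⊕1⊕0⊕1⊕0⊕1 = 0
Overall=0, syndrome position=0 → no error.

none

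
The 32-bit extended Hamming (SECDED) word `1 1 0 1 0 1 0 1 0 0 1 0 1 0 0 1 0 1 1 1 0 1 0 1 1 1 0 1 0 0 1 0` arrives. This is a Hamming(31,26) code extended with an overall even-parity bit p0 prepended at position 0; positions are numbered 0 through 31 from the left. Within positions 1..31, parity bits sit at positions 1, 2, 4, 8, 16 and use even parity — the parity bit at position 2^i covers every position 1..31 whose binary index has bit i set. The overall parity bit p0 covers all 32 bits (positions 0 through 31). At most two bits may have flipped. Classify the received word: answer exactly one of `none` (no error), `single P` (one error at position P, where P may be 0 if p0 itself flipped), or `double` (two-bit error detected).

s1: b1⊕b3⊕b5⊕b7⊕b9⊕b11⊕b13⊕b15⊕b17⊕b19⊕b21⊕b23⊕b25⊕b27⊕b29⊕b31 = 1⊕1⊕1⊕1⊕0⊕0⊕0⊕1⊕1⊕1⊕1⊕1⊕1⊕1⊕0⊕0 = 1
s2: b2⊕b3⊕b6⊕b7⊕b10⊕b11⊕b14⊕b15⊕b18⊕b19⊕b22⊕b23⊕b26⊕b27⊕b30⊕b31 = 0⊕1⊕0⊕1⊕1⊕0⊕0⊕1⊕1⊕1⊕0⊕1⊕0⊕1⊕1⊕0 = 1
s4: b4⊕b5⊕b6⊕b7⊕b12⊕b13⊕b14⊕b15⊕b20⊕b21⊕b22⊕b23⊕b28⊕b29⊕b30⊕b31 = 0⊕1⊕0⊕1⊕1⊕0⊕0⊕1⊕0⊕1⊕0⊕1⊕0⊕0⊕1⊕0 = 1
s8: b8⊕b9⊕b10⊕b11⊕b12⊕b13⊕b14⊕b15⊕b24⊕b25⊕b26⊕b27⊕b28⊕b29⊕b30⊕b31 = 0⊕0⊕1⊕0⊕1⊕0⊕0⊕1⊕1⊕1⊕0⊕1⊕0⊕0⊕1⊕0 = 1
s16: b16⊕b17⊕b18⊕b19⊕b20⊕b21⊕b22⊕b23⊕b24⊕b25⊕b26⊕b27⊕b28⊕b29⊕b30⊕b31 = 0⊕1⊕1⊕1⊕0⊕1⊕0⊕1⊕1⊕1⊕0⊕1⊕0⊕0⊕1⊕0 = 1
Syndrome (s16...s1) = 11111 → position 31.
Overall parity (XOR of all 32 bits, including p0): 1⊕1⊕0⊕1⊕0⊕1⊕0⊕1⊕0⊕0⊕1⊕0⊕1⊕0⊕0⊕1⊕0⊕1⊕1⊕1⊕0⊕1⊕0⊕1⊕1⊕1⊕0⊕1⊕0⊕0⊕1⊕0 = 1
Overall=1, syndrome position=31 → single-bit error at position 31.

single 31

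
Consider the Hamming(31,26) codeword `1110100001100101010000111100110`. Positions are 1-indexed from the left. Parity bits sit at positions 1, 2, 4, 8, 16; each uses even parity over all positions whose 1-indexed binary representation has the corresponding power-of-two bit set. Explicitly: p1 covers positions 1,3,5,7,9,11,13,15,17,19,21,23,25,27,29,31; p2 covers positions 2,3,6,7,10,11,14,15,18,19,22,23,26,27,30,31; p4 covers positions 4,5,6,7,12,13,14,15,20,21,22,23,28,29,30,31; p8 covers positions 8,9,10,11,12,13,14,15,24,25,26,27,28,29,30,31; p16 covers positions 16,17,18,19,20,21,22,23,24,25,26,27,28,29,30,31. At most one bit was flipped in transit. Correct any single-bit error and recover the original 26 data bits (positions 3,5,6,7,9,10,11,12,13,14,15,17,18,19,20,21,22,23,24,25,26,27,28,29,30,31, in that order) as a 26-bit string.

s1: b1⊕b3⊕b5⊕b7⊕b9⊕b11⊕b13⊕b15⊕b17⊕b19⊕b21⊕b23⊕b25⊕b27⊕b29⊕b31 = 1⊕1⊕1⊕0⊕0⊕1⊕0⊕0⊕0⊕0⊕0⊕1⊕1⊕0⊕1⊕0 = 1
s2: b2⊕b3⊕b6⊕b7⊕b10⊕b11⊕b14⊕b15⊕b18⊕b19⊕b22⊕b23⊕b26⊕b27⊕b30⊕b31 = 1⊕1⊕0⊕0⊕1⊕1⊕1⊕0⊕1⊕0⊕0⊕1⊕1⊕0⊕1⊕0 = 1
s4: b4⊕b5⊕b6⊕b7⊕b12⊕b13⊕b14⊕b15⊕b20⊕b21⊕b22⊕b23⊕b28⊕b29⊕b30⊕b31 = 0⊕1⊕0⊕0⊕0⊕0⊕1⊕0⊕0⊕0⊕0⊕1⊕0⊕1⊕1⊕0 = 1
s8: b8⊕b9⊕b10⊕b11⊕b12⊕b13⊕b14⊕b15⊕b24⊕b25⊕b26⊕b27⊕b28⊕b29⊕b30⊕b31 = 0⊕0⊕1⊕1⊕0⊕0⊕1⊕0⊕1⊕1⊕1⊕0⊕0⊕1⊕1⊕0 = 0
s16: b16⊕b17⊕b18⊕b19⊕b20⊕b21⊕b22⊕b23⊕b24⊕b25⊕b26⊕b27⊕b28⊕b29⊕b30⊕b31 = 1⊕0⊕1⊕0⊕0⊕0⊕0⊕1⊕1⊕1⊕1⊕0⊕0⊕1⊕1⊕0 = 0
Syndrome (s16...s1) = 00111 → position 7.
Flip bit 7: corrected codeword = 1110101001100101010000111100110
Data bits at positions 3,5,6,7,9,10,11,12,13,14,15,17,18,19,20,21,22,23,24,25,26,27,28,29,30,31: 11010110010010000111100110

11010110010010000111100110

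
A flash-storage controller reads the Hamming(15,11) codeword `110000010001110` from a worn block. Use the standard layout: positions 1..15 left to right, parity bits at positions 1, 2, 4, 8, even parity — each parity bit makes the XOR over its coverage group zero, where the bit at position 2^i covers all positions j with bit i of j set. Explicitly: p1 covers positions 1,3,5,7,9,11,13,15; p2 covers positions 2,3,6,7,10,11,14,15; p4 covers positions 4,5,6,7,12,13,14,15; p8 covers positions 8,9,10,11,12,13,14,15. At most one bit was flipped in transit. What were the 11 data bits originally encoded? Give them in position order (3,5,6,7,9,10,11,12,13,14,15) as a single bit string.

00000001110

s1: b1⊕b3⊕b5⊕b7⊕b9⊕b11⊕b13⊕b15 = 1⊕0⊕0⊕0⊕0⊕0⊕1⊕0 = 0
s2: b2⊕b3⊕b6⊕b7⊕b10⊕b11⊕b14⊕b15 = 1⊕0⊕0⊕0⊕0⊕0⊕1⊕0 = 0
s4: b4⊕b5⊕b6⊕b7⊕b12⊕b13⊕b14⊕b15 = 0⊕0⊕0⊕0⊕1⊕1⊕1⊕0 = 1
s8: b8⊕b9⊕b10⊕b11⊕b12⊕b13⊕b14⊕b15 = 1⊕0⊕0⊕0⊕1⊕1⊕1⊕0 = 0
Syndrome (s8...s1) = 0100 → position 4.
Flip bit 4: corrected codeword = 110100010001110
Data bits at positions 3,5,6,7,9,10,11,12,13,14,15: 00000001110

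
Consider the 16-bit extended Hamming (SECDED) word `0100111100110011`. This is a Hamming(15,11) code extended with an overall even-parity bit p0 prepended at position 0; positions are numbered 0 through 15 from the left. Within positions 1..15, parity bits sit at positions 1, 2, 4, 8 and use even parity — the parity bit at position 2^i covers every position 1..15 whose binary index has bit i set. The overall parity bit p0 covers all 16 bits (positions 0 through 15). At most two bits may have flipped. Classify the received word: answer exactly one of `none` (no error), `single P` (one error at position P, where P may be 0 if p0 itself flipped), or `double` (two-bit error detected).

single 1

s1: b1⊕b3⊕b5⊕b7⊕b9⊕b11⊕b13⊕b15 = 1⊕0⊕1⊕1⊕0⊕1⊕0⊕1 = 1
s2: b2⊕b3⊕b6⊕b7⊕b10⊕b11⊕b14⊕b15 = 0⊕0⊕1⊕1⊕1⊕1⊕1⊕1 = 0
s4: b4⊕b5⊕b6⊕b7⊕b12⊕b13⊕b14⊕b15 = 1⊕1⊕1⊕1⊕0⊕0⊕1⊕1 = 0
s8: b8⊕b9⊕b10⊕b11⊕b12⊕b13⊕b14⊕b15 = 0⊕0⊕1⊕1⊕0⊕0⊕1⊕1 = 0
Syndrome (s8...s1) = 0001 → position 1.
Overall parity (XOR of all 16 bits, including p0): 0⊕1⊕0⊕0⊕1⊕1⊕1⊕1⊕0⊕0⊕1⊕1⊕0⊕0⊕1⊕1 = 1
Overall=1, syndrome position=1 → single-bit error at position 1.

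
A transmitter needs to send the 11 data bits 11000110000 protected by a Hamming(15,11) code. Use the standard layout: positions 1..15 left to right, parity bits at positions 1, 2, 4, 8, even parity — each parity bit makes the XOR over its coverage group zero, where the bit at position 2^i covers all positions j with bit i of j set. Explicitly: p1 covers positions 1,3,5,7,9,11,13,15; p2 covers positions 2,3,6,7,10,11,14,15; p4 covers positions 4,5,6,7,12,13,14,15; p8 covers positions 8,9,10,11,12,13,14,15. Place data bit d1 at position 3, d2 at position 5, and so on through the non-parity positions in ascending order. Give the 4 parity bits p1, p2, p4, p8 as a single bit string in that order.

1110

Place data bits at non-power-of-two positions: b3=1, b5=1, b6=0, b7=0, b9=0, b10=1, b11=1, b12=0, b13=0, b14=0, b15=0.
p1 = XOR of data positions {3,5,7,9,11,13,15} = 1⊕1⊕0⊕0⊕1⊕0⊕0 = 1
p2 = XOR of data positions {3,6,7,10,11,14,15} = 1⊕0⊕0⊕1⊕1⊕0⊕0 = 1
p4 = XOR of data positions {5,6,7,12,13,14,15} = 1⊕0⊕0⊕0⊕0⊕0⊕0 = 1
p8 = XOR of data positions {9,10,11,12,13,14,15} = 0⊕1⊕1⊕0⊕0⊕0⊕0 = 0
Parity bits p1,p2,p4,p8 = 1110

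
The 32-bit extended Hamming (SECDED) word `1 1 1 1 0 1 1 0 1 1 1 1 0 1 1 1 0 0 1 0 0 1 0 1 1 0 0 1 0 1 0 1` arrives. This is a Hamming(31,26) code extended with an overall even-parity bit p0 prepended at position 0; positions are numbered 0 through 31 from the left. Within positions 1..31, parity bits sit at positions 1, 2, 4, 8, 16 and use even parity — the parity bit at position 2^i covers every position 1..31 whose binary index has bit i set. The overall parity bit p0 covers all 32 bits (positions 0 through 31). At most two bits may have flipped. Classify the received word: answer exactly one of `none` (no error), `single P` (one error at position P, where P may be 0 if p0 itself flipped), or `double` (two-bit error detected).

double

s1: b1⊕b3⊕b5⊕b7⊕b9⊕b11⊕b13⊕b15⊕b17⊕b19⊕b21⊕b23⊕b25⊕b27⊕b29⊕b31 = 1⊕1⊕1⊕0⊕1⊕1⊕1⊕1⊕0⊕0⊕1⊕1⊕0⊕1⊕1⊕1 = 0
s2: b2⊕b3⊕b6⊕b7⊕b10⊕b11⊕b14⊕b15⊕b18⊕b19⊕b22⊕b23⊕b26⊕b27⊕b30⊕b31 = 1⊕1⊕1⊕0⊕1⊕1⊕1⊕1⊕1⊕0⊕0⊕1⊕0⊕1⊕0⊕1 = 1
s4: b4⊕b5⊕b6⊕b7⊕b12⊕b13⊕b14⊕b15⊕b20⊕b21⊕b22⊕b23⊕b28⊕b29⊕b30⊕b31 = 0⊕1⊕1⊕0⊕0⊕1⊕1⊕1⊕0⊕1⊕0⊕1⊕0⊕1⊕0⊕1 = 1
s8: b8⊕b9⊕b10⊕b11⊕b12⊕b13⊕b14⊕b15⊕b24⊕b25⊕b26⊕b27⊕b28⊕b29⊕b30⊕b31 = 1⊕1⊕1⊕1⊕0⊕1⊕1⊕1⊕1⊕0⊕0⊕1⊕0⊕1⊕0⊕1 = 1
s16: b16⊕b17⊕b18⊕b19⊕b20⊕b21⊕b22⊕b23⊕b24⊕b25⊕b26⊕b27⊕b28⊕b29⊕b30⊕b31 = 0⊕0⊕1⊕0⊕0⊕1⊕0⊕1⊕1⊕0⊕0⊕1⊕0⊕1⊕0⊕1 = 1
Syndrome (s16...s1) = 11110 → position 30.
Overall parity (XOR of all 32 bits, including p0): 1⊕1⊕1⊕1⊕0⊕1⊕1⊕0⊕1⊕1⊕1⊕1⊕0⊕1⊕1⊕1⊕0⊕0⊕1⊕0⊕0⊕1⊕0⊕1⊕1⊕0⊕0⊕1⊕0⊕1⊕0⊕1 = 0
Overall=0, syndrome position=30 → double-bit error detected (uncorrectable).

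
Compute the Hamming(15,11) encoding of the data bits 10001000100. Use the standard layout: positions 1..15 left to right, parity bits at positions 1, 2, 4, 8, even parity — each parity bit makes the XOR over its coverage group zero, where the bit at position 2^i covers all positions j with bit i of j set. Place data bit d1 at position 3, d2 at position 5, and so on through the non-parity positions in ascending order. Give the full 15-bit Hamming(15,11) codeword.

Place data bits at non-power-of-two positions: b3=1, b5=0, b6=0, b7=0, b9=1, b10=0, b11=0, b12=0, b13=1, b14=0, b15=0.
p1 = XOR of data positions {3,5,7,9,11,13,15} = 1⊕0⊕0⊕1⊕0⊕1⊕0 = 1
p2 = XOR of data positions {3,6,7,10,11,14,15} = 1⊕0⊕0⊕0⊕0⊕0⊕0 = 1
p4 = XOR of data positions {5,6,7,12,13,14,15} = 0⊕0⊕0⊕0⊕1⊕0⊕0 = 1
p8 = XOR of data positions {9,10,11,12,13,14,15} = 1⊕0⊕0⊕0⊕1⊕0⊕0 = 0
Codeword b1..b15 = 111100001000100

111100001000100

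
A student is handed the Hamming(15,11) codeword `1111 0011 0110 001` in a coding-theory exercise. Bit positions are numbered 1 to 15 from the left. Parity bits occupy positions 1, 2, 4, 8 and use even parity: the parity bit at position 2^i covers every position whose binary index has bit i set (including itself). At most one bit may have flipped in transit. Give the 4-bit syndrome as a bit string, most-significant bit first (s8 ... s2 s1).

0101

s1: b1⊕b3⊕b5⊕b7⊕b9⊕b11⊕b13⊕b15 = 1⊕1⊕0⊕1⊕0⊕1⊕0⊕1 = 1
s2: b2⊕b3⊕b6⊕b7⊕b10⊕b11⊕b14⊕b15 = 1⊕1⊕0⊕1⊕1⊕1⊕0⊕1 = 0
s4: b4⊕b5⊕b6⊕b7⊕b12⊕b13⊕b14⊕b15 = 1⊕0⊕0⊕1⊕0⊕0⊕0⊕1 = 1
s8: b8⊕b9⊕b10⊕b11⊕b12⊕b13⊕b14⊕b15 = 1⊕0⊕1⊕1⊕0⊕0⊕0⊕1 = 0
Syndrome (s8...s1) = 0101 → position 5.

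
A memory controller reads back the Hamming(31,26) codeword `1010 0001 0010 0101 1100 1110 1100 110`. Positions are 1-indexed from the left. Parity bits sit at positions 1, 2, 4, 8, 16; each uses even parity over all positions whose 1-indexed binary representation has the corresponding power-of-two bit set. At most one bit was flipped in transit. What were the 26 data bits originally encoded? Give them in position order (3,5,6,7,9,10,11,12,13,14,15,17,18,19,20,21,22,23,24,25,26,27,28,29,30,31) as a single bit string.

s1: b1⊕b3⊕b5⊕b7⊕b9⊕b11⊕b13⊕b15⊕b17⊕b19⊕b21⊕b23⊕b25⊕b27⊕b29⊕b31 = 1⊕1⊕0⊕0⊕0⊕1⊕0⊕0⊕1⊕0⊕1⊕1⊕1⊕0⊕1⊕0 = 0
s2: b2⊕b3⊕b6⊕b7⊕b10⊕b11⊕b14⊕b15⊕b18⊕b19⊕b22⊕b23⊕b26⊕b27⊕b30⊕b31 = 0⊕1⊕0⊕0⊕0⊕1⊕1⊕0⊕1⊕0⊕1⊕1⊕1⊕0⊕1⊕0 = 0
s4: b4⊕b5⊕b6⊕b7⊕b12⊕b13⊕b14⊕b15⊕b20⊕b21⊕b22⊕b23⊕b28⊕b29⊕b30⊕b31 = 0⊕0⊕0⊕0⊕0⊕0⊕1⊕0⊕0⊕1⊕1⊕1⊕0⊕1⊕1⊕0 = 0
s8: b8⊕b9⊕b10⊕b11⊕b12⊕b13⊕b14⊕b15⊕b24⊕b25⊕b26⊕b27⊕b28⊕b29⊕b30⊕b31 = 1⊕0⊕0⊕1⊕0⊕0⊕1⊕0⊕0⊕1⊕1⊕0⊕0⊕1⊕1⊕0 = 1
s16: b16⊕b17⊕b18⊕b19⊕b20⊕b21⊕b22⊕b23⊕b24⊕b25⊕b26⊕b27⊕b28⊕b29⊕b30⊕b31 = 1⊕1⊕1⊕0⊕0⊕1⊕1⊕1⊕0⊕1⊕1⊕0⊕0⊕1⊕1⊕0 = 0
Syndrome (s16...s1) = 01000 → position 8.
Flip bit 8: corrected codeword = 1010000000100101110011101100110
Data bits at positions 3,5,6,7,9,10,11,12,13,14,15,17,18,19,20,21,22,23,24,25,26,27,28,29,30,31: 10000010010110011101100110

10000010010110011101100110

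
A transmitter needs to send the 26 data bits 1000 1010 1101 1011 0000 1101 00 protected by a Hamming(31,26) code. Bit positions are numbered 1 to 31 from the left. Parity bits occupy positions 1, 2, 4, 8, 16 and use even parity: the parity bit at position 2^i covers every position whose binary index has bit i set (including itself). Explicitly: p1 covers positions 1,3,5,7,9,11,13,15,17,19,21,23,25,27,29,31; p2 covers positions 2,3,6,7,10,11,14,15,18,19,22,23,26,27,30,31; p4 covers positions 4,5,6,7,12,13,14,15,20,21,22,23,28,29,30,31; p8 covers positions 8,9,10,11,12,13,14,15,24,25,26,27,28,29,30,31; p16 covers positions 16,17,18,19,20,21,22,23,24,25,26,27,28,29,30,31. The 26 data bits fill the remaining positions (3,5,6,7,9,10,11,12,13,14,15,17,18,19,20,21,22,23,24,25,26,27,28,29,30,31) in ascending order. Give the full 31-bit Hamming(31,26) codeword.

0011000110101101110110000110100

Place data bits at non-power-of-two positions: b3=1, b5=0, b6=0, b7=0, b9=1, b10=0, b11=1, b12=0, b13=1, b14=1, b15=0, b17=1, b18=1, b19=0, b20=1, b21=1, b22=0, b23=0, b24=0, b25=0, b26=1, b27=1, b28=0, b29=1, b30=0, b31=0.
p1 = XOR of data positions {3,5,7,9,11,13,15,17,19,21,23,25,27,29,31} = 1⊕0⊕0⊕1⊕1⊕1⊕0⊕1⊕0⊕1⊕0⊕0⊕1⊕1⊕0 = 0
p2 = XOR of data positions {3,6,7,10,11,14,15,18,19,22,23,26,27,30,31} = 1⊕0⊕0⊕0⊕1⊕1⊕0⊕1⊕0⊕0⊕0⊕1⊕1⊕0⊕0 = 0
p4 = XOR of data positions {5,6,7,12,13,14,15,20,21,22,23,28,29,30,31} = 0⊕0⊕0⊕0⊕1⊕1⊕0⊕1⊕1⊕0⊕0⊕0⊕1⊕0⊕0 = 1
p8 = XOR of data positions {9,10,11,12,13,14,15,24,25,26,27,28,29,30,31} = 1⊕0⊕1⊕0⊕1⊕1⊕0⊕0⊕0⊕1⊕1⊕0⊕1⊕0⊕0 = 1
p16 = XOR of data positions {17,18,19,20,21,22,23,24,25,26,27,28,29,30,31} = 1⊕1⊕0⊕1⊕1⊕0⊕0⊕0⊕0⊕1⊕1⊕0⊕1⊕0⊕0 = 1
Codeword b1..b31 = 0011000110101101110110000110100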